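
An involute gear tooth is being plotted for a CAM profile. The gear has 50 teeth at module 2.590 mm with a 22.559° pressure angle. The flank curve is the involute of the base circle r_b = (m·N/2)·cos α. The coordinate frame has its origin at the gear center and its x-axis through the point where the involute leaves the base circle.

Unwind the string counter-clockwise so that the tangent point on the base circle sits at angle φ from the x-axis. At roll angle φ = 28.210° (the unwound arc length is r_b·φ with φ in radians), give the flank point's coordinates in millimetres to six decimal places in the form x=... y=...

pitch radius r_p = m·N/2 = 2.590·50/2 = 64.750000
base radius r_b = r_p·cos α = 64.750000·cos 22.559° = 59.795652
roll angle φ = 28.210° = 0.49235738 rad
x = r_b·(cos φ + φ·sin φ) = 59.795652·(0.88122096 + 0.49235738·0.47270457) = 66.609998
y = r_b·(sin φ − φ·cos φ) = 59.795652·(0.47270457 − 0.49235738·0.88122096) = 2.321801

x=66.609998 y=2.321801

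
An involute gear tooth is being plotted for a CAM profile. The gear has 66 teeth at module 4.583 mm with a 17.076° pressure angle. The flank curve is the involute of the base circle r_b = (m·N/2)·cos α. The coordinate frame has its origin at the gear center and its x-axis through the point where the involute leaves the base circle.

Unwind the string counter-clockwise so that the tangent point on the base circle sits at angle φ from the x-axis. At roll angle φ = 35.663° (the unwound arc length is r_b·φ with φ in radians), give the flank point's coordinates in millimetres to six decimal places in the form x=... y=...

x=169.922633 y=11.177072

pitch radius r_p = m·N/2 = 4.583·66/2 = 151.239000
base radius r_b = r_p·cos α = 151.239000·cos 17.076° = 144.571795
roll angle φ = 35.663° = 0.62243677 rad
x = r_b·(cos φ + φ·sin φ) = 144.571795·(0.81246019 + 0.62243677·0.58301667) = 169.922633
y = r_b·(sin φ − φ·cos φ) = 144.571795·(0.58301667 − 0.62243677·0.81246019) = 11.177072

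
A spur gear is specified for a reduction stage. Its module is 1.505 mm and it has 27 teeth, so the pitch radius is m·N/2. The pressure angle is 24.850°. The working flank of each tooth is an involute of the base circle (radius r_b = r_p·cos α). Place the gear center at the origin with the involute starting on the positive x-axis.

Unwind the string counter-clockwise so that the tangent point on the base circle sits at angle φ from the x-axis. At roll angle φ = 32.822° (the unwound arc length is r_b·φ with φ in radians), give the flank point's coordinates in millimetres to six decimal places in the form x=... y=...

pitch radius r_p = m·N/2 = 1.505·27/2 = 20.317500
base radius r_b = r_p·cos α = 20.317500·cos 24.850° = 18.436325
roll angle φ = 32.822° = 0.57285197 rad
x = r_b·(cos φ + φ·sin φ) = 18.436325·(0.84035854 + 0.57285197·0.54203092) = 21.217666
y = r_b·(sin φ − φ·cos φ) = 18.436325·(0.54203092 − 0.57285197·0.84035854) = 1.117792

x=21.217666 y=1.117792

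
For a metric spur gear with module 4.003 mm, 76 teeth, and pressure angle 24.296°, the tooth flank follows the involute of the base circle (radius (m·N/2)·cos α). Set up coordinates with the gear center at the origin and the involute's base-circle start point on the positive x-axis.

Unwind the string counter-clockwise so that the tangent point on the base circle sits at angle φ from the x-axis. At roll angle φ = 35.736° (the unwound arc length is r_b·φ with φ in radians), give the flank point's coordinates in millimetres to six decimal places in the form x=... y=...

pitch radius r_p = m·N/2 = 4.003·76/2 = 152.114000
base radius r_b = r_p·cos α = 152.114000·cos 24.296° = 138.641568
roll angle φ = 35.736° = 0.62371086 rad
x = r_b·(cos φ + φ·sin φ) = 138.641568·(0.81171672 + 0.62371086·0.58405134) = 163.041913
y = r_b·(sin φ − φ·cos φ) = 138.641568·(0.58405134 − 0.62371086·0.81171672) = 10.782822

x=163.041913 y=10.782822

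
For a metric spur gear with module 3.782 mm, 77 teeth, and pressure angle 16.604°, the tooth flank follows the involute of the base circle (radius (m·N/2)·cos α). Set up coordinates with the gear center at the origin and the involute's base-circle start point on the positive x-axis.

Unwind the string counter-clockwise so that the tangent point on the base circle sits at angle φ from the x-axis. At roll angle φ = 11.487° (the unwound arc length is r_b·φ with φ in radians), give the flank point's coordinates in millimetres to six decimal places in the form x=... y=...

pitch radius r_p = m·N/2 = 3.782·77/2 = 145.607000
base radius r_b = r_p·cos α = 145.607000·cos 16.604° = 139.535571
roll angle φ = 11.487° = 0.20048597 rad
x = r_b·(cos φ + φ·sin φ) = 139.535571·(0.97996991 + 0.20048597·0.19914559) = 142.311744
y = r_b·(sin φ − φ·cos φ) = 139.535571·(0.19914559 − 0.20048597·0.97996991) = 0.373309

x=142.311744 y=0.373309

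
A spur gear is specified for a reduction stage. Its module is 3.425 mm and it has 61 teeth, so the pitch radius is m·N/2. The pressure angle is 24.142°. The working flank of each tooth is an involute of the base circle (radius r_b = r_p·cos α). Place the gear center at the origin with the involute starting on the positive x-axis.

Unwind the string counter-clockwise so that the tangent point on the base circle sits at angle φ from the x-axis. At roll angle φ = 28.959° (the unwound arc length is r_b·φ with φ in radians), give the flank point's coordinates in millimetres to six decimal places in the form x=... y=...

pitch radius r_p = m·N/2 = 3.425·61/2 = 104.462500
base radius r_b = r_p·cos α = 104.462500·cos 24.142° = 95.325647
roll angle φ = 28.959° = 0.50542990 rad
x = r_b·(cos φ + φ·sin φ) = 95.325647·(0.87496641 + 0.50542990·0.48418363) = 106.734915
y = r_b·(sin φ − φ·cos φ) = 95.325647·(0.48418363 − 0.50542990·0.87496641) = 3.998858

x=106.734915 y=3.998858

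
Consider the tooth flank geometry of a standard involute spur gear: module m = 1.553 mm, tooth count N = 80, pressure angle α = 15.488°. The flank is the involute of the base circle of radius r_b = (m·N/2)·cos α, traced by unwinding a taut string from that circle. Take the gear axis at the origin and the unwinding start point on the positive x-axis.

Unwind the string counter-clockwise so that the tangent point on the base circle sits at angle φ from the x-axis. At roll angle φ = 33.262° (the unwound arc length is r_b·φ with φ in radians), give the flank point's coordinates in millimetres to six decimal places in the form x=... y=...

x=69.117673 y=3.774118

pitch radius r_p = m·N/2 = 1.553·80/2 = 62.120000
base radius r_b = r_p·cos α = 62.120000·cos 15.488° = 59.864199
roll angle φ = 33.262° = 0.58053142 rad
x = r_b·(cos φ + φ·sin φ) = 59.864199·(0.83617130 + 0.58053142·0.54846837) = 69.117673
y = r_b·(sin φ − φ·cos φ) = 59.864199·(0.54846837 − 0.58053142·0.83617130) = 3.774118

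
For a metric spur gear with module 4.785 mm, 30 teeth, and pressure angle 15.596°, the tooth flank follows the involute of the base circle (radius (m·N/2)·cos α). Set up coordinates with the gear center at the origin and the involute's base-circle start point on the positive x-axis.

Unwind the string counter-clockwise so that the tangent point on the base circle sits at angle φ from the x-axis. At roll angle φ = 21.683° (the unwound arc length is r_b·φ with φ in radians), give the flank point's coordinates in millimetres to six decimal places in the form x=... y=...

pitch radius r_p = m·N/2 = 4.785·30/2 = 71.775000
base radius r_b = r_p·cos α = 71.775000·cos 15.596° = 69.132341
roll angle φ = 21.683° = 0.37843974 rad
x = r_b·(cos φ + φ·sin φ) = 69.132341·(0.92924224 + 0.37843974·0.36947106) = 73.906950
y = r_b·(sin φ − φ·cos φ) = 69.132341·(0.36947106 − 0.37843974·0.92924224) = 1.231169

x=73.906950 y=1.231169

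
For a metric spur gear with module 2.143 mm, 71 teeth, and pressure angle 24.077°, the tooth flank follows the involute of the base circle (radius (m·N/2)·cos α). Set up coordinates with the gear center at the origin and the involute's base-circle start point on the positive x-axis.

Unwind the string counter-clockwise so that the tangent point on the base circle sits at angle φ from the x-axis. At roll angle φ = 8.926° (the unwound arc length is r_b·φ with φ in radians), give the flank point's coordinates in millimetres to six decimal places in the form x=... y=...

x=70.295453 y=0.087327

pitch radius r_p = m·N/2 = 2.143·71/2 = 76.076500
base radius r_b = r_p·cos α = 76.076500·cos 24.077° = 69.457694
roll angle φ = 8.926° = 0.15578809 rad
x = r_b·(cos φ + φ·sin φ) = 69.457694·(0.98788956 + 0.15578809·0.15515869) = 70.295453
y = r_b·(sin φ − φ·cos φ) = 69.457694·(0.15515869 − 0.15578809·0.98788956) = 0.087327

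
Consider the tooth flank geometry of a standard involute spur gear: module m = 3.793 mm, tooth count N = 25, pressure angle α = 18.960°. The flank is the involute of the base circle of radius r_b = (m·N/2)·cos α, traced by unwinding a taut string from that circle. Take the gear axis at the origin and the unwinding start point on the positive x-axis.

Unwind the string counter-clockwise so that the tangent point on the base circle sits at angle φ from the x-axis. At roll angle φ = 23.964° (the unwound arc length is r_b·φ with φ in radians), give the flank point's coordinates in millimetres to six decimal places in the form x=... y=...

x=48.592328 y=1.074582

pitch radius r_p = m·N/2 = 3.793·25/2 = 47.412500
base radius r_b = r_p·cos α = 47.412500·cos 18.960° = 44.840165
roll angle φ = 23.964° = 0.41825070 rad
x = r_b·(cos φ + φ·sin φ) = 44.840165·(0.91380084 + 0.41825070·0.40616257) = 48.592328
y = r_b·(sin φ − φ·cos φ) = 44.840165·(0.40616257 − 0.41825070·0.91380084) = 1.074582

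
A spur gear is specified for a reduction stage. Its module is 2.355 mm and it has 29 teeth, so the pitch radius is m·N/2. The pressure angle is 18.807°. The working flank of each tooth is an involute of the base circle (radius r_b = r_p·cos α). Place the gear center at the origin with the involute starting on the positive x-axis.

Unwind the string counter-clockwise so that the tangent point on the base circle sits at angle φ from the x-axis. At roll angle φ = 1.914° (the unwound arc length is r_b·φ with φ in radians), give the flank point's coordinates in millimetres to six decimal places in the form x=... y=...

x=32.342392 y=0.000402

pitch radius r_p = m·N/2 = 2.355·29/2 = 34.147500
base radius r_b = r_p·cos α = 34.147500·cos 18.807° = 32.324361
roll angle φ = 1.914° = 0.03340560 rad
x = r_b·(cos φ + φ·sin φ) = 32.324361·(0.99944208 + 0.03340560·0.03339939) = 32.342392
y = r_b·(sin φ − φ·cos φ) = 32.324361·(0.03339939 − 0.03340560·0.99944208) = 0.000402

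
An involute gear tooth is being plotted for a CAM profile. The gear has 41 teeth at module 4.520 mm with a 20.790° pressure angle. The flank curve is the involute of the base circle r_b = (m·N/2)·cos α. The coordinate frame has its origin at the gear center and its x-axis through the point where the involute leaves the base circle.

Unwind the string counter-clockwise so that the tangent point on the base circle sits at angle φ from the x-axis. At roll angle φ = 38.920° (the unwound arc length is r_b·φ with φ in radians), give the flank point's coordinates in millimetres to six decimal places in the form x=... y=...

pitch radius r_p = m·N/2 = 4.520·41/2 = 92.660000
base radius r_b = r_p·cos α = 92.660000·cos 20.790° = 86.626689
roll angle φ = 38.920° = 0.67928214 rad
x = r_b·(cos φ + φ·sin φ) = 86.626689·(0.77802390 + 0.67928214·0.62823468) = 104.365452
y = r_b·(sin φ − φ·cos φ) = 86.626689·(0.62823468 − 0.67928214·0.77802390) = 8.639880

x=104.365452 y=8.639880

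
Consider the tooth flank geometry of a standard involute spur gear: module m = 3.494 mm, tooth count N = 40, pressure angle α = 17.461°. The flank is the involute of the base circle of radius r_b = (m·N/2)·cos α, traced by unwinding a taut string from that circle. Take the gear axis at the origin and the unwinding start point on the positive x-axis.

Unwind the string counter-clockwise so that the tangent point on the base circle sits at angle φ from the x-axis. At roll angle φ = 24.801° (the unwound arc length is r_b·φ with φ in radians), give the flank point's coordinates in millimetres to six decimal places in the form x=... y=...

x=72.615480 y=1.768580

pitch radius r_p = m·N/2 = 3.494·40/2 = 69.880000
base radius r_b = r_p·cos α = 69.880000·cos 17.461° = 66.660028
roll angle φ = 24.801° = 0.43285911 rad
x = r_b·(cos φ + φ·sin φ) = 66.660028·(0.90777016 + 0.43285911·0.41946793) = 72.615480
y = r_b·(sin φ − φ·cos φ) = 66.660028·(0.41946793 − 0.43285911·0.90777016) = 1.768580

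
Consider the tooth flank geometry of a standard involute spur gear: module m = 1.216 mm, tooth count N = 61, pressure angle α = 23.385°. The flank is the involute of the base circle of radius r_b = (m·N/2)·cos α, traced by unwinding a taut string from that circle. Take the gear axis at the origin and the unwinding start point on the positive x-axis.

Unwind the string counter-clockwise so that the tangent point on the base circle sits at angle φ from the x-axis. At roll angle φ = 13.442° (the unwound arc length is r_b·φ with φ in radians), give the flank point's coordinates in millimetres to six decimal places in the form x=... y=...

pitch radius r_p = m·N/2 = 1.216·61/2 = 37.088000
base radius r_b = r_p·cos α = 37.088000·cos 23.385° = 34.041539
roll angle φ = 13.442° = 0.23460716 rad
x = r_b·(cos φ + φ·sin φ) = 34.041539·(0.97260574 + 0.23460716·0.23246092) = 34.965519
y = r_b·(sin φ − φ·cos φ) = 34.041539·(0.23246092 − 0.23460716·0.97260574) = 0.145720

x=34.965519 y=0.145720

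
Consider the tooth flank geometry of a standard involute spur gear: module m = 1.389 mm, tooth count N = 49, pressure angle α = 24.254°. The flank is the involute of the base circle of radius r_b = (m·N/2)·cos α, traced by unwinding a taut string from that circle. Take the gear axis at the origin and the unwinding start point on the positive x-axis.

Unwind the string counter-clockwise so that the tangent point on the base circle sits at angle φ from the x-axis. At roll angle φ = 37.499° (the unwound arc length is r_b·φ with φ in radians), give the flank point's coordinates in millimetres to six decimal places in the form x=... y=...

pitch radius r_p = m·N/2 = 1.389·49/2 = 34.030500
base radius r_b = r_p·cos α = 34.030500·cos 24.254° = 31.026742
roll angle φ = 37.499° = 0.65448102 rad
x = r_b·(cos φ + φ·sin φ) = 31.026742·(0.79336397 + 0.65448102·0.60874758) = 36.976980
y = r_b·(sin φ − φ·cos φ) = 31.026742·(0.60874758 − 0.65448102·0.79336397) = 2.777077

x=36.976980 y=2.777077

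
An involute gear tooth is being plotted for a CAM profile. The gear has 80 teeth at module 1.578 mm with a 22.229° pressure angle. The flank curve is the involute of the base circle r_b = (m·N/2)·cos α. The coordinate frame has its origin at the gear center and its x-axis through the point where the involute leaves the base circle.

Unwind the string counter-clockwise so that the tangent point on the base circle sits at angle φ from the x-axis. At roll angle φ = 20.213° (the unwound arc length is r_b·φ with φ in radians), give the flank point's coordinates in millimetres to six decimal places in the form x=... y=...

x=61.952440 y=0.844532

pitch radius r_p = m·N/2 = 1.578·80/2 = 63.120000
base radius r_b = r_p·cos α = 63.120000·cos 22.229° = 58.428873
roll angle φ = 20.213° = 0.35278340 rad
x = r_b·(cos φ + φ·sin φ) = 58.428873·(0.93841465 + 0.35278340·0.34551113) = 61.952440
y = r_b·(sin φ − φ·cos φ) = 58.428873·(0.34551113 − 0.35278340·0.93841465) = 0.844532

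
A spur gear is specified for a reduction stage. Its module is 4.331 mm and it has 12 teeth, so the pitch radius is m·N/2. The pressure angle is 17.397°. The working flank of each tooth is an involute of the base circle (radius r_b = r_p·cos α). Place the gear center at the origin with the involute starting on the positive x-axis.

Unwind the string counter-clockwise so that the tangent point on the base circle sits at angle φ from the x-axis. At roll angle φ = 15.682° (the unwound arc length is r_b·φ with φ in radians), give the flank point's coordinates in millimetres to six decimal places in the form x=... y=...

pitch radius r_p = m·N/2 = 4.331·12/2 = 25.986000
base radius r_b = r_p·cos α = 25.986000·cos 17.397° = 24.797296
roll angle φ = 15.682° = 0.27370253 rad
x = r_b·(cos φ + φ·sin φ) = 24.797296·(0.96277671 + 0.27370253·0.27029799) = 25.708794
y = r_b·(sin φ − φ·cos φ) = 24.797296·(0.27029799 − 0.27370253·0.96277671) = 0.168214

x=25.708794 y=0.168214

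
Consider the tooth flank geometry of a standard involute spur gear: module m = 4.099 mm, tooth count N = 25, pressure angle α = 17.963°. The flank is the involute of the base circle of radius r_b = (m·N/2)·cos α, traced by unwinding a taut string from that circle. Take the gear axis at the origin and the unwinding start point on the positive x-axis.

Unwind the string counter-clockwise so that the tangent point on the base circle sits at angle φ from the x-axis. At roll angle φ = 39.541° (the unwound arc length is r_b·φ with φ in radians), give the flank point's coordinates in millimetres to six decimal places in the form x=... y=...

pitch radius r_p = m·N/2 = 4.099·25/2 = 51.237500
base radius r_b = r_p·cos α = 51.237500·cos 17.963° = 48.739973
roll angle φ = 39.541° = 0.69012064 rad
x = r_b·(cos φ + φ·sin φ) = 48.739973·(0.77116922 + 0.69012064·0.63663022) = 59.000754
y = r_b·(sin φ − φ·cos φ) = 48.739973·(0.63663022 − 0.69012064·0.77116922) = 5.089936

x=59.000754 y=5.089936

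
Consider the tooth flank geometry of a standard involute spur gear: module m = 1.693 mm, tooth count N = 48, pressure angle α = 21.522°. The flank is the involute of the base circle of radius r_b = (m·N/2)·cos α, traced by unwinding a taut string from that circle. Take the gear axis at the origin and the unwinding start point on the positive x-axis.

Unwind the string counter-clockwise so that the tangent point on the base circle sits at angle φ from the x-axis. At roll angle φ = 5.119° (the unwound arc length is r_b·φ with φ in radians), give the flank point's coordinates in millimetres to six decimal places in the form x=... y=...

pitch radius r_p = m·N/2 = 1.693·48/2 = 40.632000
base radius r_b = r_p·cos α = 40.632000·cos 21.522° = 37.799006
roll angle φ = 5.119° = 0.08934340 rad
x = r_b·(cos φ + φ·sin φ) = 37.799006·(0.99601153 + 0.08934340·0.08922459) = 37.949565
y = r_b·(sin φ − φ·cos φ) = 37.799006·(0.08922459 − 0.08934340·0.99601153) = 0.008978

x=37.949565 y=0.008978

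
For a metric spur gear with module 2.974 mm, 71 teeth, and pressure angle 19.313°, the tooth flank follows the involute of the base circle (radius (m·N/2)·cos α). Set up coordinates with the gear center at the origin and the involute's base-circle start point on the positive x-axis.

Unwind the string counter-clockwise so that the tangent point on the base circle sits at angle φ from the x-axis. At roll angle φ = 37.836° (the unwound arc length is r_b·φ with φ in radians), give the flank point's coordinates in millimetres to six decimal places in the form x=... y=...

pitch radius r_p = m·N/2 = 2.974·71/2 = 105.577000
base radius r_b = r_p·cos α = 105.577000·cos 19.313° = 99.635753
roll angle φ = 37.836° = 0.66036278 rad
x = r_b·(cos φ + φ·sin φ) = 99.635753·(0.78976976 + 0.66036278·0.61340340) = 119.048637
y = r_b·(sin φ − φ·cos φ) = 99.635753·(0.61340340 − 0.66036278·0.78976976) = 9.153422

x=119.048637 y=9.153422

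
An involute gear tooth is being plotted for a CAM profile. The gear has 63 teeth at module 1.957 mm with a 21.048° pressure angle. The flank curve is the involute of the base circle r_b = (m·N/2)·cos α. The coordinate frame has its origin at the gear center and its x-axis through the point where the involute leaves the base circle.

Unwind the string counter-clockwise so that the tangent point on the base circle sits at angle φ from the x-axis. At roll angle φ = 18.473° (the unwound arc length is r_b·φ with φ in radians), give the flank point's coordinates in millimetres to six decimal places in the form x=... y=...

pitch radius r_p = m·N/2 = 1.957·63/2 = 61.645500
base radius r_b = r_p·cos α = 61.645500·cos 21.048° = 57.532504
roll angle φ = 18.473° = 0.32241467 rad
x = r_b·(cos φ + φ·sin φ) = 57.532504·(0.94847308 + 0.32241467·0.31685773) = 60.445528
y = r_b·(sin φ − φ·cos φ) = 57.532504·(0.31685773 − 0.32241467·0.94847308) = 0.636085

x=60.445528 y=0.636085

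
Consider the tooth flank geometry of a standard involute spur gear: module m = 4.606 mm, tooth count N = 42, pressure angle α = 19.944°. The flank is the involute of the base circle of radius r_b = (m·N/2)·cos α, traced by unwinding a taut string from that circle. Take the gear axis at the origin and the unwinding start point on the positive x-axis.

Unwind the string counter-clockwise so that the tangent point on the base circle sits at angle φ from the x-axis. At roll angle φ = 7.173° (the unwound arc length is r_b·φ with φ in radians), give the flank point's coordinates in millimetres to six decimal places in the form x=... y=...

pitch radius r_p = m·N/2 = 4.606·42/2 = 96.726000
base radius r_b = r_p·cos α = 96.726000·cos 19.944° = 90.924999
roll angle φ = 7.173° = 0.12519247 rad
x = r_b·(cos φ + φ·sin φ) = 90.924999·(0.99217365 + 0.12519247·0.12486570) = 91.634750
y = r_b·(sin φ − φ·cos φ) = 90.924999·(0.12486570 − 0.12519247·0.99217365) = 0.059377

x=91.634750 y=0.059377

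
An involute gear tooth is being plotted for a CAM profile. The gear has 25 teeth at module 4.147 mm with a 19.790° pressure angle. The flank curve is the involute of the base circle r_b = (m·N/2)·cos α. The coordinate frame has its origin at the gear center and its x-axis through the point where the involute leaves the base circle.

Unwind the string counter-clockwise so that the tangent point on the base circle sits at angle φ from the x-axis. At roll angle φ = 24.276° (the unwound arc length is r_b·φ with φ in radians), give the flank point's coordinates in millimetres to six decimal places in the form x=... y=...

pitch radius r_p = m·N/2 = 4.147·25/2 = 51.837500
base radius r_b = r_p·cos α = 51.837500·cos 19.790° = 48.775971
roll angle φ = 24.276° = 0.42369613 rad
x = r_b·(cos φ + φ·sin φ) = 48.775971·(0.91157557 + 0.42369613·0.41113255) = 52.959527
y = r_b·(sin φ − φ·cos φ) = 48.775971·(0.41113255 − 0.42369613·0.91157557) = 1.214596

x=52.959527 y=1.214596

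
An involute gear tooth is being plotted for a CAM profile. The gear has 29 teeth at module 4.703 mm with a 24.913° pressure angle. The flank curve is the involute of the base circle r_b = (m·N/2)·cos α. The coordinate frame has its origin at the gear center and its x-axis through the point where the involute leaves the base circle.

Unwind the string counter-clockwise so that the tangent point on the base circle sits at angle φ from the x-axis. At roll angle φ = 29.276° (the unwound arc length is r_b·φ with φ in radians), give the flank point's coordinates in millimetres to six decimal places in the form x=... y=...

x=69.402329 y=2.679109

pitch radius r_p = m·N/2 = 4.703·29/2 = 68.193500
base radius r_b = r_p·cos α = 68.193500·cos 24.913° = 61.847990
roll angle φ = 29.276° = 0.51096259 rad
x = r_b·(cos φ + φ·sin φ) = 61.847990·(0.87227419 + 0.51096259·0.48901712) = 69.402329
y = r_b·(sin φ − φ·cos φ) = 61.847990·(0.48901712 − 0.51096259·0.87227419) = 2.679109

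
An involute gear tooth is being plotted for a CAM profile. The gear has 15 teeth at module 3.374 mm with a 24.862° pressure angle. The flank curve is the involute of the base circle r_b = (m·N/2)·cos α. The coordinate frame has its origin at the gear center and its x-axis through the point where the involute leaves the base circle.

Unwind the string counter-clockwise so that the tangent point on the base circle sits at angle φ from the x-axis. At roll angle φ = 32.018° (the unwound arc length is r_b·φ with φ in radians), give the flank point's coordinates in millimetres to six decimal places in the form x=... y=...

pitch radius r_p = m·N/2 = 3.374·15/2 = 25.305000
base radius r_b = r_p·cos α = 25.305000·cos 24.862° = 22.959810
roll angle φ = 32.018° = 0.55881952 rad
x = r_b·(cos φ + φ·sin φ) = 22.959810·(0.84788158 + 0.55881952·0.53018566) = 26.269689
y = r_b·(sin φ − φ·cos φ) = 22.959810·(0.53018566 − 0.55881952·0.84788158) = 1.294311

x=26.269689 y=1.294311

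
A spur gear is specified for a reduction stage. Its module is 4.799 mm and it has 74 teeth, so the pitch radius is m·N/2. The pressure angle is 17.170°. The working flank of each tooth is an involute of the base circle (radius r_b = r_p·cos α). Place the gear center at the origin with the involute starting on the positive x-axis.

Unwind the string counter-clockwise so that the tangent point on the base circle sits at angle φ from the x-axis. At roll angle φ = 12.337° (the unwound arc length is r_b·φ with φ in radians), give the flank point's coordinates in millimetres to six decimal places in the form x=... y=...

x=173.536847 y=0.561924

pitch radius r_p = m·N/2 = 4.799·74/2 = 177.563000
base radius r_b = r_p·cos α = 177.563000·cos 17.170° = 169.649561
roll angle φ = 12.337° = 0.21532127 rad
x = r_b·(cos φ + φ·sin φ) = 169.649561·(0.97690780 + 0.21532127·0.21366129) = 173.536847
y = r_b·(sin φ − φ·cos φ) = 169.649561·(0.21366129 − 0.21532127·0.97690780) = 0.561924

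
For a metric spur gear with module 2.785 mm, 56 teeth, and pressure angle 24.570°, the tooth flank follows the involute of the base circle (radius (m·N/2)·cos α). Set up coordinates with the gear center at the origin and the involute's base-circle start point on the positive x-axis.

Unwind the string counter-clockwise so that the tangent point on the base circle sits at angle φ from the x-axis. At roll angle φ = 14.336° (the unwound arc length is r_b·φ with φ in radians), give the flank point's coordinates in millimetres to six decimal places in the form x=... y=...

x=73.104552 y=0.367991

pitch radius r_p = m·N/2 = 2.785·56/2 = 77.980000
base radius r_b = r_p·cos α = 77.980000·cos 24.570° = 70.919219
roll angle φ = 14.336° = 0.25021040 rad
x = r_b·(cos φ + φ·sin φ) = 70.919219·(0.96886035 + 0.25021040·0.24760781) = 73.104552
y = r_b·(sin φ − φ·cos φ) = 70.919219·(0.24760781 − 0.25021040·0.96886035) = 0.367991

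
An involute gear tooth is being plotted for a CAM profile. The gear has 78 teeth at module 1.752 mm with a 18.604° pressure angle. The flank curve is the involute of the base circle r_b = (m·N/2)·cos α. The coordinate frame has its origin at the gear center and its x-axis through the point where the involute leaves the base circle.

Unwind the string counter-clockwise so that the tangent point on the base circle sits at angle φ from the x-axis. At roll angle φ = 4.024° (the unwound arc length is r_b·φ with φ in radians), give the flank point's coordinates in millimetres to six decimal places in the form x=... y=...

x=64.917111 y=0.007474

pitch radius r_p = m·N/2 = 1.752·78/2 = 68.328000
base radius r_b = r_p·cos α = 68.328000·cos 18.604° = 64.757598
roll angle φ = 4.024° = 0.07023205 rad
x = r_b·(cos φ + φ·sin φ) = 64.757598·(0.99753474 + 0.07023205·0.07017433) = 64.917111
y = r_b·(sin φ − φ·cos φ) = 64.757598·(0.07017433 − 0.07023205·0.99753474) = 0.007474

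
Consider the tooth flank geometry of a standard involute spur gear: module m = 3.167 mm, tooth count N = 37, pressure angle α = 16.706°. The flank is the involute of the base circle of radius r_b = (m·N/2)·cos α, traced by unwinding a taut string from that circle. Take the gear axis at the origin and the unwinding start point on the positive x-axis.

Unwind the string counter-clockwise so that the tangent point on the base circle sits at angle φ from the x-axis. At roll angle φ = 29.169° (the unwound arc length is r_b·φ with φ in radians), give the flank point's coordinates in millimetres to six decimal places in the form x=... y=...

pitch radius r_p = m·N/2 = 3.167·37/2 = 58.589500
base radius r_b = r_p·cos α = 58.589500·cos 16.706° = 56.116578
roll angle φ = 29.169° = 0.50909509 rad
x = r_b·(cos φ + φ·sin φ) = 56.116578·(0.87318591 + 0.50909509·0.48738729) = 62.924213
y = r_b·(sin φ − φ·cos φ) = 56.116578·(0.48738729 − 0.50909509·0.87318591) = 2.404743

x=62.924213 y=2.404743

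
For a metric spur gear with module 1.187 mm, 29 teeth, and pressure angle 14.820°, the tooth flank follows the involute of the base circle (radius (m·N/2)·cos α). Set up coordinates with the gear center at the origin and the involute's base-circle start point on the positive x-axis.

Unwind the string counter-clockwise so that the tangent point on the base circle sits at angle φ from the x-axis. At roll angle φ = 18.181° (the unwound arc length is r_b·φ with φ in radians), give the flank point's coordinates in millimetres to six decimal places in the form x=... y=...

x=17.455671 y=0.175433

pitch radius r_p = m·N/2 = 1.187·29/2 = 17.211500
base radius r_b = r_p·cos α = 17.211500·cos 14.820° = 16.638945
roll angle φ = 18.181° = 0.31731831 rad
x = r_b·(cos φ + φ·sin φ) = 16.638945·(0.95007557 + 0.31731831·0.31201988) = 17.455671
y = r_b·(sin φ − φ·cos φ) = 16.638945·(0.31201988 − 0.31731831·0.95007557) = 0.175433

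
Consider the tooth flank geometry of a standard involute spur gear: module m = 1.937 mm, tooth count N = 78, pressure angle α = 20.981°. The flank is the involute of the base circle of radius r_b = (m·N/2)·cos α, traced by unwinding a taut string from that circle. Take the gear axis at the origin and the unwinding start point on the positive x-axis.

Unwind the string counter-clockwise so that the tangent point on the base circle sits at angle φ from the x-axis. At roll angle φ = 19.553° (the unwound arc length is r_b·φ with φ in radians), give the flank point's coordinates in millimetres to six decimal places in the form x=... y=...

x=74.522892 y=0.923604

pitch radius r_p = m·N/2 = 1.937·78/2 = 75.543000
base radius r_b = r_p·cos α = 75.543000·cos 20.981° = 70.534440
roll angle φ = 19.553° = 0.34126423 rad
x = r_b·(cos φ + φ·sin φ) = 70.534440·(0.94233231 + 0.34126423·0.33467868) = 74.522892
y = r_b·(sin φ − φ·cos φ) = 70.534440·(0.33467868 − 0.34126423·0.94233231) = 0.923604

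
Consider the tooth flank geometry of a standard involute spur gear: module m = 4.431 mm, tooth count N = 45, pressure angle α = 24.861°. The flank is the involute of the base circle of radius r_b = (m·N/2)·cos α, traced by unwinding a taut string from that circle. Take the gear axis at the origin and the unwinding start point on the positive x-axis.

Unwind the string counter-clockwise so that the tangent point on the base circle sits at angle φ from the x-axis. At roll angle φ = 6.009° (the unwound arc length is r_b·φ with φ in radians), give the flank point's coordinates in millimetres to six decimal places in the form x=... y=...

pitch radius r_p = m·N/2 = 4.431·45/2 = 99.697500
base radius r_b = r_p·cos α = 99.697500·cos 24.861° = 90.458572
roll angle φ = 6.009° = 0.10487683 rad
x = r_b·(cos φ + φ·sin φ) = 90.458572·(0.99450546 + 0.10487683·0.10468468) = 90.954689
y = r_b·(sin φ − φ·cos φ) = 90.458572·(0.10468468 − 0.10487683·0.99450546) = 0.034745

x=90.954689 y=0.034745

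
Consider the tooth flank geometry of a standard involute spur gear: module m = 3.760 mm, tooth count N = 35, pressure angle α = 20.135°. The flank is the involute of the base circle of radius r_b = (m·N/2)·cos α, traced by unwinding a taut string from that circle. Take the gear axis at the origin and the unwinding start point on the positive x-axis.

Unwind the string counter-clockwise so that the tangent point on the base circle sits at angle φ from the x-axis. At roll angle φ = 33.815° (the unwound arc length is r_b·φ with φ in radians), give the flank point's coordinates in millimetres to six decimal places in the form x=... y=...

pitch radius r_p = m·N/2 = 3.760·35/2 = 65.800000
base radius r_b = r_p·cos α = 65.800000·cos 20.135° = 61.778577
roll angle φ = 33.815° = 0.59018309 rad
x = r_b·(cos φ + φ·sin φ) = 61.778577·(0.83083880 + 0.59018309·0.55651315) = 71.618882
y = r_b·(sin φ − φ·cos φ) = 61.778577·(0.55651315 − 0.59018309·0.83083880) = 4.087650

x=71.618882 y=4.087650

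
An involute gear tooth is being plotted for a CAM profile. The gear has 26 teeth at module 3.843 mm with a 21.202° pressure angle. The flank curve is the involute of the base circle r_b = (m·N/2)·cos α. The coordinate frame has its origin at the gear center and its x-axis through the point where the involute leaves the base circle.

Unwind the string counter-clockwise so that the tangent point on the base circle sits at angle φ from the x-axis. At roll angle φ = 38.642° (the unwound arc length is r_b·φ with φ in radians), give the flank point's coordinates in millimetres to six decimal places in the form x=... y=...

x=55.995848 y=4.549671

pitch radius r_p = m·N/2 = 3.843·26/2 = 49.959000
base radius r_b = r_p·cos α = 49.959000·cos 21.202° = 46.577334
roll angle φ = 38.642° = 0.67443013 rad
x = r_b·(cos φ + φ·sin φ) = 46.577334·(0.78106293 + 0.67443013·0.62445231) = 55.995848
y = r_b·(sin φ − φ·cos φ) = 46.577334·(0.62445231 − 0.67443013·0.78106293) = 4.549671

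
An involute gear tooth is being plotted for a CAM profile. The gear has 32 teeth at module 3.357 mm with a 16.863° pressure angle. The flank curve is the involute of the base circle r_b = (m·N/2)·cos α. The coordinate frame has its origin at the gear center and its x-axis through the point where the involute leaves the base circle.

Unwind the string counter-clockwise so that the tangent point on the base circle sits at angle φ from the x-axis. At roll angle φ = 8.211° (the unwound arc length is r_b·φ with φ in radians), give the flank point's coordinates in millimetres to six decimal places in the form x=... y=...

x=51.927575 y=0.050326

pitch radius r_p = m·N/2 = 3.357·32/2 = 53.712000
base radius r_b = r_p·cos α = 53.712000·cos 16.863° = 51.402444
roll angle φ = 8.211° = 0.14330898 rad
x = r_b·(cos φ + φ·sin φ) = 51.402444·(0.98974883 + 0.14330898·0.14281895) = 51.927575
y = r_b·(sin φ − φ·cos φ) = 51.402444·(0.14281895 − 0.14330898·0.98974883) = 0.050326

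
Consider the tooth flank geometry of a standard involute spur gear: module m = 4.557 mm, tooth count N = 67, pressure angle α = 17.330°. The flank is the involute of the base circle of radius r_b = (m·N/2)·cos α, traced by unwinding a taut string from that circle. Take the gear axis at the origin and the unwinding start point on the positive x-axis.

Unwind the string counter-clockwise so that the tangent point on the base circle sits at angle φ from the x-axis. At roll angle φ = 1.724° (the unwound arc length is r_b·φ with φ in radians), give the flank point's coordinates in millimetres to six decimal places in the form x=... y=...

pitch radius r_p = m·N/2 = 4.557·67/2 = 152.659500
base radius r_b = r_p·cos α = 152.659500·cos 17.330° = 145.729516
roll angle φ = 1.724° = 0.03008948 rad
x = r_b·(cos φ + φ·sin φ) = 145.729516·(0.99954735 + 0.03008948·0.03008494) = 145.795472
y = r_b·(sin φ − φ·cos φ) = 145.729516·(0.03008494 − 0.03008948·0.99954735) = 0.001323

x=145.795472 y=0.001323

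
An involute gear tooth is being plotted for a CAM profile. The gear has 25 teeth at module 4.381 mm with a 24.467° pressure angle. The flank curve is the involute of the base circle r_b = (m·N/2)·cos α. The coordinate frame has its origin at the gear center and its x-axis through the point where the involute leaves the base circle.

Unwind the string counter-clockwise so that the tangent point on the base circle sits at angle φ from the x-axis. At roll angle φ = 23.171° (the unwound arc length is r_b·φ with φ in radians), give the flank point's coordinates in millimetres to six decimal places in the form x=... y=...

x=53.755680 y=1.081050

pitch radius r_p = m·N/2 = 4.381·25/2 = 54.762500
base radius r_b = r_p·cos α = 54.762500·cos 24.467° = 49.844826
roll angle φ = 23.171° = 0.40441024 rad
x = r_b·(cos φ + φ·sin φ) = 49.844826·(0.91933461 + 0.40441024·0.39347664) = 53.755680
y = r_b·(sin φ − φ·cos φ) = 49.844826·(0.39347664 − 0.40441024·0.91933461) = 1.081050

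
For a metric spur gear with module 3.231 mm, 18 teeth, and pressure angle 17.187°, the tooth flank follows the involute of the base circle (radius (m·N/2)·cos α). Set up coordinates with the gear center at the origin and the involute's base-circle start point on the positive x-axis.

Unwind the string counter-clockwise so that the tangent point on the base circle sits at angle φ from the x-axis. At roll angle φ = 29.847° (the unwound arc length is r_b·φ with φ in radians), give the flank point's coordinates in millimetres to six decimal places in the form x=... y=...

x=31.297946 y=1.273859

pitch radius r_p = m·N/2 = 3.231·18/2 = 29.079000
base radius r_b = r_p·cos α = 29.079000·cos 17.187° = 27.780490
roll angle φ = 29.847° = 0.52092842 rad
x = r_b·(cos φ + φ·sin φ) = 27.780490·(0.86735749 + 0.52092842·0.49768563) = 31.297946
y = r_b·(sin φ − φ·cos φ) = 27.780490·(0.49768563 − 0.52092842·0.86735749) = 1.273859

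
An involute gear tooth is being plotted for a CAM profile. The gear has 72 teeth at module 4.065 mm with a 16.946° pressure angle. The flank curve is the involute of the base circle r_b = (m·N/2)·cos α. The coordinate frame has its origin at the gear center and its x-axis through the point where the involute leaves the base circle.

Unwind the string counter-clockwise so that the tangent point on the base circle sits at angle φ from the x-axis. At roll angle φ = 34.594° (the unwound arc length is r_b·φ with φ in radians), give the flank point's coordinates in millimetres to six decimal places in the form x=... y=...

pitch radius r_p = m·N/2 = 4.065·72/2 = 146.340000
base radius r_b = r_p·cos α = 146.340000·cos 16.946° = 139.985900
roll angle φ = 34.594° = 0.60377920 rad
x = r_b·(cos φ + φ·sin φ) = 139.985900·(0.82319583 + 0.60377920·0.56775754) = 163.223003
y = r_b·(sin φ − φ·cos φ) = 139.985900·(0.56775754 − 0.60377920·0.82319583) = 9.901066

x=163.223003 y=9.901066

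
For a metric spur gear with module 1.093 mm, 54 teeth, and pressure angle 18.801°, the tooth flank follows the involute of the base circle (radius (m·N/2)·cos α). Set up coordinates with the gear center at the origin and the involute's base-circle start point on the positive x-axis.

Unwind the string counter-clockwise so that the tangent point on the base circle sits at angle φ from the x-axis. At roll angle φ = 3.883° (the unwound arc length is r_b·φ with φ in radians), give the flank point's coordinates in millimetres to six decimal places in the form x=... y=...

x=28.000482 y=0.002897

pitch radius r_p = m·N/2 = 1.093·54/2 = 29.511000
base radius r_b = r_p·cos α = 29.511000·cos 18.801° = 27.936400
roll angle φ = 3.883° = 0.06777113 rad
x = r_b·(cos φ + φ·sin φ) = 27.936400·(0.99770442 + 0.06777113·0.06771927) = 28.000482
y = r_b·(sin φ − φ·cos φ) = 27.936400·(0.06771927 − 0.06777113·0.99770442) = 0.002897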